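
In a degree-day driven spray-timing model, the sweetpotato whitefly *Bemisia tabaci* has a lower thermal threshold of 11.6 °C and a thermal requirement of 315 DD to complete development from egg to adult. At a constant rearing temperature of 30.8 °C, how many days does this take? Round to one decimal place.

16.4 days

Daily accumulation = 30.8 − 11.6 = 19.2 DD/day.
Duration = 315 / 19.2 = 16.406 ≈ 16.4 days.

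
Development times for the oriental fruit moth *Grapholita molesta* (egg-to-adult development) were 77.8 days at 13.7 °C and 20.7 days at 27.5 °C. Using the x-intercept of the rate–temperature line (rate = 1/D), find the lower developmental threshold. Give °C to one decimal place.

Under the model K = D·(T − T_b), so D₁·(T₁ − T_b) = D₂·(T₂ − T_b).
77.8·(13.7 − T_b) = 20.7·(27.5 − T_b)
T_b = (77.8·13.7 − 20.7·27.5) / (77.8 − 20.7) = 496.61 / 57.1 = 8.697 °C ≈ 8.7 °C.

8.7 °C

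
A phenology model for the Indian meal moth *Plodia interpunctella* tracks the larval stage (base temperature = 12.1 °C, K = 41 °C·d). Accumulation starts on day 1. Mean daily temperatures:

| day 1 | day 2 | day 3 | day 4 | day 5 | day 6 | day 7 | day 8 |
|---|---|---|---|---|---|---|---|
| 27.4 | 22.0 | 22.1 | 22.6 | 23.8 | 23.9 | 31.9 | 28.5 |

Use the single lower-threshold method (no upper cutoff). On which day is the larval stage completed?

day 4

Daily DD above 12.1 °C: 15.3, 9.9, 10.0, 10.5, 11.7, 11.8, 19.8, 16.4.
Cumulative: 15.3, 25.2, 35.2, 45.7, 57.4, 69.2, 89.0, 105.4.
The total first reaches 41 DD on day 4.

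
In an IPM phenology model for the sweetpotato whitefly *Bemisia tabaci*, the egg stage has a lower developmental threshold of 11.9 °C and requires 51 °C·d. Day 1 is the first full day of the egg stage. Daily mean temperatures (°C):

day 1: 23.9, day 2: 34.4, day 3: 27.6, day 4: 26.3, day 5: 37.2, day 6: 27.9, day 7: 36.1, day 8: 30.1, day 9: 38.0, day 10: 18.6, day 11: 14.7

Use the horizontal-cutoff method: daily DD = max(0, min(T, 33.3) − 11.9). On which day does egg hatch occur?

Daily DD above 11.9 °C (capped at 21.4): 12.0, 21.4, 15.7, 14.4, 21.4, 16.0, 21.4, 18.2, 21.4, 6.7, 2.8.
Cumulative: 12.0, 33.4, 49.1, 63.5, 84.9, 100.9, 122.3, 140.5, 161.9, 168.6, 171.4.
The total first reaches 51 DD on day 4.

day 4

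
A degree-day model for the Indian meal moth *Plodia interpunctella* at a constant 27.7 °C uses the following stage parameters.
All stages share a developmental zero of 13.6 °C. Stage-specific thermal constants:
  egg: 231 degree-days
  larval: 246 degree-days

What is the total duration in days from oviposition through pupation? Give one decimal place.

Daily accumulation at 27.7 °C = 27.7 − 13.6 = 14.1 DD/day.
Total K = 231 + 246 = 477 DD.
Total duration = 477 / 14.1 = 33.830 ≈ 33.8 days.

33.8 days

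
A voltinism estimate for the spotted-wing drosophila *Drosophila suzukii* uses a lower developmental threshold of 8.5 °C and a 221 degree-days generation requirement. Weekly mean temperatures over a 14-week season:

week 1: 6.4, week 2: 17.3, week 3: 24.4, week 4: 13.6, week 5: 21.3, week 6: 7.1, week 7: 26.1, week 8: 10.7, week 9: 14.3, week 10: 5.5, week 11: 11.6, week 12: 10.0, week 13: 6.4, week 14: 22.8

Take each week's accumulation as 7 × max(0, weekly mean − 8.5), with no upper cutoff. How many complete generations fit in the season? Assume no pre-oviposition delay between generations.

Weekly DD (7 × max(0, T̄ − 8.5)): 0.0, 61.6, 111.3, 35.7, 89.6, 0.0, 123.2, 15.4, 40.6, 0.0, 21.7, 10.5, 0.0, 100.1.
Season total = 609.7 DD.
Complete generations = ⌊609.7 / 221⌋ = 2.

2 generations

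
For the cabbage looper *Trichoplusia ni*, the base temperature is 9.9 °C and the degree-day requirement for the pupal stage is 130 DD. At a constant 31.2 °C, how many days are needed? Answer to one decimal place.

6.1 days

Daily accumulation = 31.2 − 9.9 = 21.3 DD/day.
Duration = 130 / 21.3 = 6.103 ≈ 6.1 days.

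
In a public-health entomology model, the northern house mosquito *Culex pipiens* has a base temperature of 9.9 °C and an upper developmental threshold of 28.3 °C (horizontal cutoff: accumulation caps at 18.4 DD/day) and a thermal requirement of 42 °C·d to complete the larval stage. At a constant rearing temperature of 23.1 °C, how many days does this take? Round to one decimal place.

3.2 days

Daily accumulation = 23.1 − 9.9 = 13.2 DD/day.
Duration = 42 / 13.2 = 3.182 ≈ 3.2 days.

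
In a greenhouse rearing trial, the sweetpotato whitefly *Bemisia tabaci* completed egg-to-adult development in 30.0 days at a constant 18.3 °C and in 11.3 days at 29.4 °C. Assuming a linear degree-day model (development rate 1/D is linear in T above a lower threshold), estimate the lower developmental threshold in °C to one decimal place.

11.6 °C

Linear rate model ⇒ the product D·(T − T_b) is constant across temperatures.
30.0·(18.3 − T_b) = 11.3·(29.4 − T_b)
T_b = (30.0·18.3 − 11.3·29.4) / (30.0 − 11.3) = 216.78 / 18.7 = 11.593 °C ≈ 11.6 °C.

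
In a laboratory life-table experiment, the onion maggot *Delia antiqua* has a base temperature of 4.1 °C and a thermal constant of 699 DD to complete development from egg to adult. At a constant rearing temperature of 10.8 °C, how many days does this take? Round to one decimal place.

Daily accumulation = 10.8 − 4.1 = 6.7 DD/day.
Duration = 699 / 6.7 = 104.328 ≈ 104.3 days.

104.3 days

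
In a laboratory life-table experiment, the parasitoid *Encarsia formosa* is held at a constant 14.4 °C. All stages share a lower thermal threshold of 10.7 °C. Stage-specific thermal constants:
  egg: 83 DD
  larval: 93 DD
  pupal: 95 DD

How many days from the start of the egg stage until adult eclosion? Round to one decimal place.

73.2 days

Daily accumulation at 14.4 °C = 14.4 − 10.7 = 3.7 DD/day.
Total K = 83 + 93 + 95 = 271 DD.
Total duration = 271 / 3.7 = 73.243 ≈ 73.2 days.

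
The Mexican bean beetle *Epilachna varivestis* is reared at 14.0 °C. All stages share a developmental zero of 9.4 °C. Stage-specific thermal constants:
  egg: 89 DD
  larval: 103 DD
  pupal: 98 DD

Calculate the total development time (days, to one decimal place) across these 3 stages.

Daily accumulation at 14.0 °C = 14.0 − 9.4 = 4.6 DD/day.
Total K = 89 + 103 + 98 = 290 DD.
Total duration = 290 / 4.6 = 63.043 ≈ 63.0 days.

63.0 days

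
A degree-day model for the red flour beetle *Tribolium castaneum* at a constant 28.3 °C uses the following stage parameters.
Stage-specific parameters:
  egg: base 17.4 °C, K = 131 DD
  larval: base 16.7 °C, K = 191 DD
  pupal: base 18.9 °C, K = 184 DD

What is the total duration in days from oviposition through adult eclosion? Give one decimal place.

48.1 days

egg: 131 / (28.3 − 17.4) = 131 / 10.9 = 12.018 d.
larval: 191 / (28.3 − 16.7) = 191 / 11.6 = 16.466 d.
pupal: 184 / (28.3 − 18.9) = 184 / 9.4 = 19.574 d.
Sum = 48.058 ≈ 48.1 days.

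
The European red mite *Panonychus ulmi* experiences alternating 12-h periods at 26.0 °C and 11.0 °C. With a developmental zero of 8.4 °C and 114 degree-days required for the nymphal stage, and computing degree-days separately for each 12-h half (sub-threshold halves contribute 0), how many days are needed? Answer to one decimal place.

11.3 days

Day half: max(0, 26.0 − 8.4) × 0.5 = 17.6 × 0.5 = 8.80 DD.
Night half: max(0, 11.0 − 8.4) × 0.5 = 2.6 × 0.5 = 1.30 DD.
Per 24 h: 10.10 DD/day.
Duration = 114 / 10.10 = 11.287 ≈ 11.3 days.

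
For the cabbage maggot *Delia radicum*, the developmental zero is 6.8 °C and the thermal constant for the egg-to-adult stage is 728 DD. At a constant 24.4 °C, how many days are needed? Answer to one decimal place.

41.4 days

Daily accumulation = 24.4 − 6.8 = 17.6 DD/day.
Duration = 728 / 17.6 = 41.364 ≈ 41.4 days.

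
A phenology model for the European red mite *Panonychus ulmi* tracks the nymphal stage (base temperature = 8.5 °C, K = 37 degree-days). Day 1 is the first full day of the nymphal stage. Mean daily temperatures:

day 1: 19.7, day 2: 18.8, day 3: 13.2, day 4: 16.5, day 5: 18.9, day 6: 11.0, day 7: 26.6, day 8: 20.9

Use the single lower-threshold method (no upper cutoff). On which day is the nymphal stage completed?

Daily DD above 8.5 °C: 11.2, 10.3, 4.7, 8.0, 10.4, 2.5, 18.1, 12.4.
Cumulative: 11.2, 21.5, 26.2, 34.2, 44.6, 47.1, 65.2, 77.6.
The total first reaches 37 DD on day 5.

day 5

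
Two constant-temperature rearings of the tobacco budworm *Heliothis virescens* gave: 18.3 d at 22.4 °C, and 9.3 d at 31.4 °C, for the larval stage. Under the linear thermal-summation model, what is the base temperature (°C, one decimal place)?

13.1 °C

Under the model K = D·(T − T_b), so D₁·(T₁ − T_b) = D₂·(T₂ − T_b).
18.3·(22.4 − T_b) = 9.3·(31.4 − T_b)
T_b = (18.3·22.4 − 9.3·31.4) / (18.3 − 9.3) = 117.90 / 9.0 = 13.100 °C ≈ 13.1 °C.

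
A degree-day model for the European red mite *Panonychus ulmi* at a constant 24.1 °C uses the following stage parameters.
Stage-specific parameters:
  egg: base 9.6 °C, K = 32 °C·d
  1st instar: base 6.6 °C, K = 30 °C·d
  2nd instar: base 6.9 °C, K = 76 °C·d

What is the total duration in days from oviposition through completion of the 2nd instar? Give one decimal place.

8.3 days

egg: 32 / (24.1 − 9.6) = 32 / 14.5 = 2.207 d.
1st instar: 30 / (24.1 − 6.6) = 30 / 17.5 = 1.714 d.
2nd instar: 76 / (24.1 − 6.9) = 76 / 17.2 = 4.419 d.
Sum = 8.340 ≈ 8.3 days.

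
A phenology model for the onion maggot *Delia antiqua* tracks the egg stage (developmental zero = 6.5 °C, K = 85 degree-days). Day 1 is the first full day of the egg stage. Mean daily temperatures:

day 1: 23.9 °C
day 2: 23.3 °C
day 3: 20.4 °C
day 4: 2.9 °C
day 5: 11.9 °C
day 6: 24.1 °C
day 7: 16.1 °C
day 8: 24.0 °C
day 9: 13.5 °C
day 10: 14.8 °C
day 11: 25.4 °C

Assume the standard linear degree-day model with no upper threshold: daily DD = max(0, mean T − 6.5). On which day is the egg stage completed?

day 8

Daily DD above 6.5 °C: 17.4, 16.8, 13.9, 0.0, 5.4, 17.6, 9.6, 17.5, 7.0, 8.3, 18.9.
Cumulative: 17.4, 34.2, 48.1, 48.1, 53.5, 71.1, 80.7, 98.2, 105.2, 113.5, 132.4.
The total first reaches 85 DD on day 8.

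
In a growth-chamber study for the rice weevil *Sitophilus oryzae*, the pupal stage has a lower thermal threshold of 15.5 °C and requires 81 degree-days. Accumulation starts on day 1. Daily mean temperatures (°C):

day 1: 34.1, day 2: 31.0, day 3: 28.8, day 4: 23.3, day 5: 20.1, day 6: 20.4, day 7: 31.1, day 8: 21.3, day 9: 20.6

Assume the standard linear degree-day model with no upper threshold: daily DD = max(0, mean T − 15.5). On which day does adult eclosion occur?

day 8

Daily DD above 15.5 °C: 18.6, 15.5, 13.3, 7.8, 4.6, 4.9, 15.6, 5.8, 5.1.
Cumulative: 18.6, 34.1, 47.4, 55.2, 59.8, 64.7, 80.3, 86.1, 91.2.
The total first reaches 81 DD on day 8.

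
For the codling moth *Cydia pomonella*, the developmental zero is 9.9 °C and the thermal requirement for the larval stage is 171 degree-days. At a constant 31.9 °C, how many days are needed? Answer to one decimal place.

7.8 days

Daily accumulation = 31.9 − 9.9 = 22.0 DD/day.
Duration = 171 / 22.0 = 7.773 ≈ 7.8 days.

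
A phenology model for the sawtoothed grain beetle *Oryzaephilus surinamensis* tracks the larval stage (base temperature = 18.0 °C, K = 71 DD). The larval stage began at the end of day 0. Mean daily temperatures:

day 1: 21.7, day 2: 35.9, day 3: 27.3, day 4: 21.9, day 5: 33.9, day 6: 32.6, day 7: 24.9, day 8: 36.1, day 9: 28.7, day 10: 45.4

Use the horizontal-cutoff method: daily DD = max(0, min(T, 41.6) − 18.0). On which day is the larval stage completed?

day 7

Daily DD above 18.0 °C (capped at 23.6): 3.7, 17.9, 9.3, 3.9, 15.9, 14.6, 6.9, 18.1, 10.7, 23.6.
Cumulative: 3.7, 21.6, 30.9, 34.8, 50.7, 65.3, 72.2, 90.3, 101.0, 124.6.
The total first reaches 71 DD on day 7.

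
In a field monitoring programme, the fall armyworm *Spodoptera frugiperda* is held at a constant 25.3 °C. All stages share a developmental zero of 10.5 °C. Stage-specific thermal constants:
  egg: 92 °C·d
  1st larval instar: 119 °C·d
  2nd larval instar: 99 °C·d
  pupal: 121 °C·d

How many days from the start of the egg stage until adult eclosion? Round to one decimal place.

29.1 days

Daily accumulation at 25.3 °C = 25.3 − 10.5 = 14.8 DD/day.
Total K = 92 + 119 + 99 + 121 = 431 DD.
Total duration = 431 / 14.8 = 29.122 ≈ 29.1 days.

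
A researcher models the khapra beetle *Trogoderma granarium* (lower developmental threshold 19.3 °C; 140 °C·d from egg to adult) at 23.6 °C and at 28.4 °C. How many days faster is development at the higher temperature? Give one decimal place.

17.2 days

At 23.6 °C: 140 / (23.6 − 19.3) = 140 / 4.3 = 32.558 d.
At 28.4 °C: 140 / (28.4 − 19.3) = 140 / 9.1 = 15.385 d.
Difference = |32.558 − 15.385| = 17.174 ≈ 17.2 days.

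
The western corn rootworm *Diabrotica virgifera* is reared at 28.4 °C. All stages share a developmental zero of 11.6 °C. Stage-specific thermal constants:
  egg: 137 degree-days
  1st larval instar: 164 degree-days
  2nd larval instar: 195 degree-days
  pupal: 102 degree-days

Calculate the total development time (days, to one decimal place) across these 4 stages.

35.6 days

Daily accumulation at 28.4 °C = 28.4 − 11.6 = 16.8 DD/day.
Total K = 137 + 164 + 195 + 102 = 598 DD.
Total duration = 598 / 16.8 = 35.595 ≈ 35.6 days.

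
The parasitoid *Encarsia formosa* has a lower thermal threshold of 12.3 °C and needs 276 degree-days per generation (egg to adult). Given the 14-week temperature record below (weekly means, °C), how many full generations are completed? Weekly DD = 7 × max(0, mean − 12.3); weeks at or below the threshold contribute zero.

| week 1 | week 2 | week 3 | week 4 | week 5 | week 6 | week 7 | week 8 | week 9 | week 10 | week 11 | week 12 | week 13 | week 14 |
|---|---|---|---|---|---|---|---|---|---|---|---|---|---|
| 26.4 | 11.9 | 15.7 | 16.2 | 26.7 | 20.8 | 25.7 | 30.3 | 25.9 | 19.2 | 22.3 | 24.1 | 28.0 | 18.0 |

Weekly DD (7 × max(0, T̄ − 12.3)): 98.7, 0.0, 23.8, 27.3, 100.8, 59.5, 93.8, 126.0, 95.2, 48.3, 70.0, 82.6, 109.9, 39.9.
Season total = 975.8 DD.
Complete generations = ⌊975.8 / 276⌋ = 3.

3 generations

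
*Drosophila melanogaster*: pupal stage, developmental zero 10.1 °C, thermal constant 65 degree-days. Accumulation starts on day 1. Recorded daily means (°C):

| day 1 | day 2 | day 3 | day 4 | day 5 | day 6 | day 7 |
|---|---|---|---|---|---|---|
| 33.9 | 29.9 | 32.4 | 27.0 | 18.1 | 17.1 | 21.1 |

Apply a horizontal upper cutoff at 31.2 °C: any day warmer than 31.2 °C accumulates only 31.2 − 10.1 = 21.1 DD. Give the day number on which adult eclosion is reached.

Daily DD above 10.1 °C (capped at 21.1): 21.1, 19.8, 21.1, 16.9, 8.0, 7.0, 11.0.
Cumulative: 21.1, 40.9, 62.0, 78.9, 86.9, 93.9, 104.9.
The total first reaches 65 DD on day 4.

day 4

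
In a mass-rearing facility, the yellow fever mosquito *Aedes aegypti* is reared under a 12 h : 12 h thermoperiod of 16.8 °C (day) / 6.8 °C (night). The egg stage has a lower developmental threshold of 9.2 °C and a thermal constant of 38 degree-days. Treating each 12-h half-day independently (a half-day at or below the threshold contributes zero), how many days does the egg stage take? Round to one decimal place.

Day half: max(0, 16.8 − 9.2) × 0.5 = 7.6 × 0.5 = 3.80 DD.
Night half: max(0, 6.8 − 9.2) × 0.5 = 0.0 × 0.5 = 0.00 DD.
Per 24 h: 3.80 DD/day.
Duration = 38 / 3.80 = 10.000 ≈ 10.0 days.

10.0 days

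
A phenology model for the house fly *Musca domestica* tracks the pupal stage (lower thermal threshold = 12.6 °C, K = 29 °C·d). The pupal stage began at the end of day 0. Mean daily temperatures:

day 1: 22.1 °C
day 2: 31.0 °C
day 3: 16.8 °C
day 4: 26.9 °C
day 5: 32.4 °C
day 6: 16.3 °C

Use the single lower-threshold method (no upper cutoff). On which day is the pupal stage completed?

Daily DD above 12.6 °C: 9.5, 18.4, 4.2, 14.3, 19.8, 3.7.
Cumulative: 9.5, 27.9, 32.1, 46.4, 66.2, 69.9.
The total first reaches 29 DD on day 3.

day 3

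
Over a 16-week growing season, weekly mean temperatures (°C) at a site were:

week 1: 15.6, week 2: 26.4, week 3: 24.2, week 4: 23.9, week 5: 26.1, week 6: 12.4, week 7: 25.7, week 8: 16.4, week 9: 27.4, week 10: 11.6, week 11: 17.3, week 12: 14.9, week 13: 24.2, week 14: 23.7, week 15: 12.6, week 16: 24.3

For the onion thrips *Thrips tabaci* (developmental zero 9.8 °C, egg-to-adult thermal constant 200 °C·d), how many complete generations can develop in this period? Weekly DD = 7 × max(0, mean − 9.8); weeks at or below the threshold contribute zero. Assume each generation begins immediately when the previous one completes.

5 generations

Weekly DD (7 × max(0, T̄ − 9.8)): 40.6, 116.2, 100.8, 98.7, 114.1, 18.2, 111.3, 46.2, 123.2, 12.6, 52.5, 35.7, 100.8, 97.3, 19.6, 101.5.
Season total = 1189.3 DD.
Complete generations = ⌊1189.3 / 200⌋ = 5.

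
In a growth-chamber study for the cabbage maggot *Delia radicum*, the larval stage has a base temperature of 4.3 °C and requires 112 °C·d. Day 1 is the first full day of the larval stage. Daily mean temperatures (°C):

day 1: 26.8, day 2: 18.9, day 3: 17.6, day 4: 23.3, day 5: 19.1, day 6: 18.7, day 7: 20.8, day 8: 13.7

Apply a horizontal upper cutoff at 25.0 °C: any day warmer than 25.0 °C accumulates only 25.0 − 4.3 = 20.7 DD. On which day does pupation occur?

day 7

Daily DD above 4.3 °C (capped at 20.7): 20.7, 14.6, 13.3, 19.0, 14.8, 14.4, 16.5, 9.4.
Cumulative: 20.7, 35.3, 48.6, 67.6, 82.4, 96.8, 113.3, 122.7.
The total first reaches 112 DD on day 7.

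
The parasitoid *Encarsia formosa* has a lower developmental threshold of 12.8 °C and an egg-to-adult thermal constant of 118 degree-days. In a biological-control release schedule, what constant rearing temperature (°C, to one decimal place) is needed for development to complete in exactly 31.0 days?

Required daily accumulation = 118 / 31.0 = 3.806 DD/day.
T = T_base + 3.806 = 12.8 + 3.806 = 16.606 ≈ 16.6 °C.

16.6 °C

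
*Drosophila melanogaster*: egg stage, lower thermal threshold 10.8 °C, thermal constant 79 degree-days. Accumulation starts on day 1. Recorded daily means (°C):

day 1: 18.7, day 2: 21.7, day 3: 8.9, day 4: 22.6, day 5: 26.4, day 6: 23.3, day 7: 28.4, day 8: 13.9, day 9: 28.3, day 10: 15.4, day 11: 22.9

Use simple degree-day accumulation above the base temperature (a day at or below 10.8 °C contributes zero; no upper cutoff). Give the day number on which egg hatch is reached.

Daily DD above 10.8 °C: 7.9, 10.9, 0.0, 11.8, 15.6, 12.5, 17.6, 3.1, 17.5, 4.6, 12.1.
Cumulative: 7.9, 18.8, 18.8, 30.6, 46.2, 58.7, 76.3, 79.4, 96.9, 101.5, 113.6.
The total first reaches 79 DD on day 8.

day 8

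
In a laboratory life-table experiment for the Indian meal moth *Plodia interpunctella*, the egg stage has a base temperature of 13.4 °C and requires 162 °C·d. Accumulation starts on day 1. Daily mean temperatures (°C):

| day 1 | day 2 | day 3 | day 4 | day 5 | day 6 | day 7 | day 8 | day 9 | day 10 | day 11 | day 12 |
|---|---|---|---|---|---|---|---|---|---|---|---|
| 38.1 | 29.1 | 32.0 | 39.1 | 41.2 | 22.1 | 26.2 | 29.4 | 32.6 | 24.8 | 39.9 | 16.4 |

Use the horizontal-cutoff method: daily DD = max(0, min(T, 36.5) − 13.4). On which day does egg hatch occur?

day 10

Daily DD above 13.4 °C (capped at 23.1): 23.1, 15.7, 18.6, 23.1, 23.1, 8.7, 12.8, 16.0, 19.2, 11.4, 23.1, 3.0.
Cumulative: 23.1, 38.8, 57.4, 80.5, 103.6, 112.3, 125.1, 141.1, 160.3, 171.7, 194.8, 197.8.
The total first reaches 162 DD on day 10.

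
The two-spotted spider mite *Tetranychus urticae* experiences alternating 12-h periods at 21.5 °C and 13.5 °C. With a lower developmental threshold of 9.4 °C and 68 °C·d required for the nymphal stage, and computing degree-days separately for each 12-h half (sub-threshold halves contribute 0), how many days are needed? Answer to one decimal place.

Day half: max(0, 21.5 − 9.4) × 0.5 = 12.1 × 0.5 = 6.05 DD.
Night half: max(0, 13.5 − 9.4) × 0.5 = 4.1 × 0.5 = 2.05 DD.
Per 24 h: 8.10 DD/day.
Duration = 68 / 8.10 = 8.395 ≈ 8.4 days.

8.4 days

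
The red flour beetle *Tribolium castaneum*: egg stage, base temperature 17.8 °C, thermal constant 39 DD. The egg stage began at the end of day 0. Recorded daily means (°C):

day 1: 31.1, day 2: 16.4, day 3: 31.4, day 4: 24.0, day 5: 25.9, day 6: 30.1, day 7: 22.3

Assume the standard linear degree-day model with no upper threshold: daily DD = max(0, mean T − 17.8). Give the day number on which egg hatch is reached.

day 5

Daily DD above 17.8 °C: 13.3, 0.0, 13.6, 6.2, 8.1, 12.3, 4.5.
Cumulative: 13.3, 13.3, 26.9, 33.1, 41.2, 53.5, 58.0.
The total first reaches 39 DD on day 5.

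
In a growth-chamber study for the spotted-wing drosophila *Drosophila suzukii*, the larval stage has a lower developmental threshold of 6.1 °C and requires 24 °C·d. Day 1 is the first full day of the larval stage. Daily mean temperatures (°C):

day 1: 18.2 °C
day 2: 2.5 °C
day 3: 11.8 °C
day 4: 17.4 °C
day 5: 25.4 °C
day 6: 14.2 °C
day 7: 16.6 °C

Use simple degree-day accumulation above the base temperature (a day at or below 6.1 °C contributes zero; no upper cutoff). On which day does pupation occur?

Daily DD above 6.1 °C: 12.1, 0.0, 5.7, 11.3, 19.3, 8.1, 10.5.
Cumulative: 12.1, 12.1, 17.8, 29.1, 48.4, 56.5, 67.0.
The total first reaches 24 DD on day 4.

day 4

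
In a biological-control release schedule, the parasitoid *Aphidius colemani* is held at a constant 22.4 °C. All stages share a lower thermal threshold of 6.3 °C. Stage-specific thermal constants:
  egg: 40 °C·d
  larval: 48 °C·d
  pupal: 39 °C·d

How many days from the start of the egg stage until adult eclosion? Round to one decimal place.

Daily accumulation at 22.4 °C = 22.4 − 6.3 = 16.1 DD/day.
Total K = 40 + 48 + 39 = 127 DD.
Total duration = 127 / 16.1 = 7.888 ≈ 7.9 days.

7.9 days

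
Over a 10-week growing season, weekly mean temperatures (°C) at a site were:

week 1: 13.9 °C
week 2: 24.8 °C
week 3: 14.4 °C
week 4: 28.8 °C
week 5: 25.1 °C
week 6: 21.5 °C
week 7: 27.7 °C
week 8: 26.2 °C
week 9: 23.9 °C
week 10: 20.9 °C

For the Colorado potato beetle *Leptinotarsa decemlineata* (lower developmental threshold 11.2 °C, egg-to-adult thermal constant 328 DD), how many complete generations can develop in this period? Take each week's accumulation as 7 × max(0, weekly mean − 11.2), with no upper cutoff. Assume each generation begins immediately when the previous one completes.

2 generations

Weekly DD (7 × max(0, T̄ − 11.2)): 18.9, 95.2, 22.4, 123.2, 97.3, 72.1, 115.5, 105.0, 88.9, 67.9.
Season total = 806.4 DD.
Complete generations = ⌊806.4 / 328⌋ = 2.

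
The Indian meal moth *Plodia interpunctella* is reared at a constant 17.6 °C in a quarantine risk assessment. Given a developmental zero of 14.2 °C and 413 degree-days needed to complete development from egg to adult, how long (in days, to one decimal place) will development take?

Daily accumulation = 17.6 − 14.2 = 3.4 DD/day.
Duration = 413 / 3.4 = 121.471 ≈ 121.5 days.

121.5 days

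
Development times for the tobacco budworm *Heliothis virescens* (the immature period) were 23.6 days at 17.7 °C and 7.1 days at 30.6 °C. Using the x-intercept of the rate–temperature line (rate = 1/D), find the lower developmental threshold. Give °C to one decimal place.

12.1 °C

Linear rate model ⇒ the product D·(T − T_b) is constant across temperatures.
23.6·(17.7 − T_b) = 7.1·(30.6 − T_b)
T_b = (23.6·17.7 − 7.1·30.6) / (23.6 − 7.1) = 200.46 / 16.5 = 12.149 °C ≈ 12.1 °C.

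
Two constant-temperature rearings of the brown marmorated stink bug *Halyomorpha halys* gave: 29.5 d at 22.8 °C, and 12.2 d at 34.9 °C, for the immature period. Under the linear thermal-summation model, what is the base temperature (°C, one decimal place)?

Under the model K = D·(T − T_b), so D₁·(T₁ − T_b) = D₂·(T₂ − T_b).
29.5·(22.8 − T_b) = 12.2·(34.9 − T_b)
T_b = (29.5·22.8 − 12.2·34.9) / (29.5 − 12.2) = 246.82 / 17.3 = 14.267 °C ≈ 14.3 °C.

14.3 °C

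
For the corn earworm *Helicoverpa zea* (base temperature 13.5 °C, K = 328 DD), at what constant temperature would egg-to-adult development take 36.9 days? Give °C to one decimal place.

22.4 °C

Required daily accumulation = 328 / 36.9 = 8.889 DD/day.
T = T_base + 8.889 = 13.5 + 8.889 = 22.389 ≈ 22.4 °C.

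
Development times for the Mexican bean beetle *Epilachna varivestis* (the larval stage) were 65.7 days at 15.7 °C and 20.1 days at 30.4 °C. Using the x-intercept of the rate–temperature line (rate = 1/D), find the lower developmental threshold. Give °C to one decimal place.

9.2 °C

Equal thermal constants: D₁(T₁ − T_b) = D₂(T₂ − T_b).
65.7·(15.7 − T_b) = 20.1·(30.4 − T_b)
T_b = (65.7·15.7 − 20.1·30.4) / (65.7 − 20.1) = 420.45 / 45.6 = 9.220 °C ≈ 9.2 °C.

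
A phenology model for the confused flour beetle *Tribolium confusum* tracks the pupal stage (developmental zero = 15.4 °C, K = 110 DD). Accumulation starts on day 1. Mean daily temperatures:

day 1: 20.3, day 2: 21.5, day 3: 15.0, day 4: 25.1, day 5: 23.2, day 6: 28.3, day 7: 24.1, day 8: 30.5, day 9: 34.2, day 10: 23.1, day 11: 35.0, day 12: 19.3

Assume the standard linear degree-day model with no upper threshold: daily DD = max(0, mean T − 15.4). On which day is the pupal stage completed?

Daily DD above 15.4 °C: 4.9, 6.1, 0.0, 9.7, 7.8, 12.9, 8.7, 15.1, 18.8, 7.7, 19.6, 3.9.
Cumulative: 4.9, 11.0, 11.0, 20.7, 28.5, 41.4, 50.1, 65.2, 84.0, 91.7, 111.3, 115.2.
The total first reaches 110 DD on day 11.

day 11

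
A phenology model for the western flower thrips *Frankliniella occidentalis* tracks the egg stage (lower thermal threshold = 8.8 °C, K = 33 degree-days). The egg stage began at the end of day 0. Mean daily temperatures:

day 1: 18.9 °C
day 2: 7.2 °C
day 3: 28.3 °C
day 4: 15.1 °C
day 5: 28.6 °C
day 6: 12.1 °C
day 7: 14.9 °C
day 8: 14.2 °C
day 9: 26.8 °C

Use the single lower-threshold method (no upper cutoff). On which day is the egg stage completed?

day 4

Daily DD above 8.8 °C: 10.1, 0.0, 19.5, 6.3, 19.8, 3.3, 6.1, 5.4, 18.0.
Cumulative: 10.1, 10.1, 29.6, 35.9, 55.7, 59.0, 65.1, 70.5, 88.5.
The total first reaches 33 DD on day 4.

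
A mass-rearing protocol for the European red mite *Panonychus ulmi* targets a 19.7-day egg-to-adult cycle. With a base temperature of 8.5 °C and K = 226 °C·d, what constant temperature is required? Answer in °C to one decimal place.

Required daily accumulation = 226 / 19.7 = 11.472 DD/day.
T = T_base + 11.472 = 8.5 + 11.472 = 19.972 ≈ 20.0 °C.

20.0 °C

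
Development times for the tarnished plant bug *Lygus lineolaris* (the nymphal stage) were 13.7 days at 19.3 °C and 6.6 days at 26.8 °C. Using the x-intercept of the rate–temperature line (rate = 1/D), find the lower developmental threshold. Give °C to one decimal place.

12.3 °C

Under the model K = D·(T − T_b), so D₁·(T₁ − T_b) = D₂·(T₂ − T_b).
13.7·(19.3 − T_b) = 6.6·(26.8 − T_b)
T_b = (13.7·19.3 − 6.6·26.8) / (13.7 − 6.6) = 87.53 / 7.1 = 12.328 °C ≈ 12.3 °C.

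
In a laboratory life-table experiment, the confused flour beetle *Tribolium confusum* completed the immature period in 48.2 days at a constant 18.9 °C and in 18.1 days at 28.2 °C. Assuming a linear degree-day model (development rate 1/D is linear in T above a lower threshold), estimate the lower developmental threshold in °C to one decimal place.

13.3 °C

Equal thermal constants: D₁(T₁ − T_b) = D₂(T₂ − T_b).
48.2·(18.9 − T_b) = 18.1·(28.2 − T_b)
T_b = (48.2·18.9 − 18.1·28.2) / (48.2 − 18.1) = 400.56 / 30.1 = 13.308 °C ≈ 13.3 °C.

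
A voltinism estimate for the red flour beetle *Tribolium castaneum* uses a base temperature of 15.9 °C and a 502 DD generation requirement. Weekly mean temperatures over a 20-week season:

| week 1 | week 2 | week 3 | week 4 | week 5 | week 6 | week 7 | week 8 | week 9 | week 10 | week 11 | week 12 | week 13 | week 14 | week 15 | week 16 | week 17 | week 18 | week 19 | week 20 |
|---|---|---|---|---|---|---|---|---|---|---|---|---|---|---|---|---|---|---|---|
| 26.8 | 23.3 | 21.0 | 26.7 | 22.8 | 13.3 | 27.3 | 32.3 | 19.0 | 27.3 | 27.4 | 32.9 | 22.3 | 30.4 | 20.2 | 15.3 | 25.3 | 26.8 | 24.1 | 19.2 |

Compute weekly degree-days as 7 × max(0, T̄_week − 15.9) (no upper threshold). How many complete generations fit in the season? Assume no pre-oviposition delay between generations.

2 generations

Weekly DD (7 × max(0, T̄ − 15.9)): 76.3, 51.8, 35.7, 75.6, 48.3, 0.0, 79.8, 114.8, 21.7, 79.8, 80.5, 119.0, 44.8, 101.5, 30.1, 0.0, 65.8, 76.3, 57.4, 23.1.
Season total = 1182.3 DD.
Complete generations = ⌊1182.3 / 502⌋ = 2.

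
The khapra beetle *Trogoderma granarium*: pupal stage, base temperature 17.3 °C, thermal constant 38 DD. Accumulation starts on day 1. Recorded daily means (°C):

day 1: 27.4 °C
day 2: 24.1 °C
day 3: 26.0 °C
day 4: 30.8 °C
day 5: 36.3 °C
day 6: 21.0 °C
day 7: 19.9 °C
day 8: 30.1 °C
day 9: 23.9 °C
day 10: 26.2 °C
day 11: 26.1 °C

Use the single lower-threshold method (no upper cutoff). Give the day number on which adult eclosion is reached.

Daily DD above 17.3 °C: 10.1, 6.8, 8.7, 13.5, 19.0, 3.7, 2.6, 12.8, 6.6, 8.9, 8.8.
Cumulative: 10.1, 16.9, 25.6, 39.1, 58.1, 61.8, 64.4, 77.2, 83.8, 92.7, 101.5.
The total first reaches 38 DD on day 4.

day 4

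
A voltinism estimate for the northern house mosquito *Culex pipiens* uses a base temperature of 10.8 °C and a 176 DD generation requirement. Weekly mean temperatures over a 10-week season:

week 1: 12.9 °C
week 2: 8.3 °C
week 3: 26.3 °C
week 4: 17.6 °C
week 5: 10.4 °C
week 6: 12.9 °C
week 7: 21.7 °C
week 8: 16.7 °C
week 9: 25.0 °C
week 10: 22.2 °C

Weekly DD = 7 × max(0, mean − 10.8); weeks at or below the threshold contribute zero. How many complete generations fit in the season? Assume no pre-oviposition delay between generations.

Weekly DD (7 × max(0, T̄ − 10.8)): 14.7, 0.0, 108.5, 47.6, 0.0, 14.7, 76.3, 41.3, 99.4, 79.8.
Season total = 482.3 DD.
Complete generations = ⌊482.3 / 176⌋ = 2.

2 generations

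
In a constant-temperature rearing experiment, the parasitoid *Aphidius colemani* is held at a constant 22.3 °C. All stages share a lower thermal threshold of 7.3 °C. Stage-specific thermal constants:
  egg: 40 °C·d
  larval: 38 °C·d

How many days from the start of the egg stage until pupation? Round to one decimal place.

Daily accumulation at 22.3 °C = 22.3 − 7.3 = 15.0 DD/day.
Total K = 40 + 38 = 78 DD.
Total duration = 78 / 15.0 = 5.200 ≈ 5.2 days.

5.2 days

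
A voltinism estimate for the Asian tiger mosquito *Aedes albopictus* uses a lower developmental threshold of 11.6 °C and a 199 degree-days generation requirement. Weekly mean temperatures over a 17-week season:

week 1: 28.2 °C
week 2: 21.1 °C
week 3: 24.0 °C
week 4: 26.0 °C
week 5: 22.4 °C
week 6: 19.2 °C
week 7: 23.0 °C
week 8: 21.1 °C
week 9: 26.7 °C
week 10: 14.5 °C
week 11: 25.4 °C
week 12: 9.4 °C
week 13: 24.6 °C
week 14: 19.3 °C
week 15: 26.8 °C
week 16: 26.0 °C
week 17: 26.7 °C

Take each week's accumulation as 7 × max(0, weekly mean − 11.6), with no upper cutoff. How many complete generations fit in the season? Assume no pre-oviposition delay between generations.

Weekly DD (7 × max(0, T̄ − 11.6)): 116.2, 66.5, 86.8, 100.8, 75.6, 53.2, 79.8, 66.5, 105.7, 20.3, 96.6, 0.0, 91.0, 53.9, 106.4, 100.8, 105.7.
Season total = 1325.8 DD.
Complete generations = ⌊1325.8 / 199⌋ = 6.

6 generations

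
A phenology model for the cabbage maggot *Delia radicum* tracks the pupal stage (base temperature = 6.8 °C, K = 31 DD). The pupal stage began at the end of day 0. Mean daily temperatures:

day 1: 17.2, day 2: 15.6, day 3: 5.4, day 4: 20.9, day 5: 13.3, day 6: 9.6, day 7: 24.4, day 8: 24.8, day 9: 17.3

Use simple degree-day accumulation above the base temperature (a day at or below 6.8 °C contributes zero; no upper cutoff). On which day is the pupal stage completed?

Daily DD above 6.8 °C: 10.4, 8.8, 0.0, 14.1, 6.5, 2.8, 17.6, 18.0, 10.5.
Cumulative: 10.4, 19.2, 19.2, 33.3, 39.8, 42.6, 60.2, 78.2, 88.7.
The total first reaches 31 DD on day 4.

day 4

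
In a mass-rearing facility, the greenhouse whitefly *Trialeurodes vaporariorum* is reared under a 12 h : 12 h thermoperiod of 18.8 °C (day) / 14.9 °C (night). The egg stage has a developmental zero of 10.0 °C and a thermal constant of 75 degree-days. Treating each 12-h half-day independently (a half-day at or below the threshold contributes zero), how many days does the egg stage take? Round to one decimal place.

Day half: max(0, 18.8 − 10.0) × 0.5 = 8.8 × 0.5 = 4.40 DD.
Night half: max(0, 14.9 − 10.0) × 0.5 = 4.9 × 0.5 = 2.45 DD.
Per 24 h: 6.85 DD/day.
Duration = 75 / 6.85 = 10.949 ≈ 10.9 days.

10.9 days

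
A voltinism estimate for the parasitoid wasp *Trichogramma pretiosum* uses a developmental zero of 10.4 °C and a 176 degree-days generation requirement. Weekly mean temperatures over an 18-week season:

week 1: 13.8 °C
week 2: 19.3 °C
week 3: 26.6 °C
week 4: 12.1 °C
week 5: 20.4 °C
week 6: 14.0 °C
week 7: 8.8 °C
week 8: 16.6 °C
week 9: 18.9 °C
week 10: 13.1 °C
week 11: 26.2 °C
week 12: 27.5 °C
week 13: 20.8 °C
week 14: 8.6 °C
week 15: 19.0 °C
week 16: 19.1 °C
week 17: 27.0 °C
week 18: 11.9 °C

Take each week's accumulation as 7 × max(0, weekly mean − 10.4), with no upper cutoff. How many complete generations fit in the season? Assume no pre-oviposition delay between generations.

5 generations

Weekly DD (7 × max(0, T̄ − 10.4)): 23.8, 62.3, 113.4, 11.9, 70.0, 25.2, 0.0, 43.4, 59.5, 18.9, 110.6, 119.7, 72.8, 0.0, 60.2, 60.9, 116.2, 10.5.
Season total = 979.3 DD.
Complete generations = ⌊979.3 / 176⌋ = 5.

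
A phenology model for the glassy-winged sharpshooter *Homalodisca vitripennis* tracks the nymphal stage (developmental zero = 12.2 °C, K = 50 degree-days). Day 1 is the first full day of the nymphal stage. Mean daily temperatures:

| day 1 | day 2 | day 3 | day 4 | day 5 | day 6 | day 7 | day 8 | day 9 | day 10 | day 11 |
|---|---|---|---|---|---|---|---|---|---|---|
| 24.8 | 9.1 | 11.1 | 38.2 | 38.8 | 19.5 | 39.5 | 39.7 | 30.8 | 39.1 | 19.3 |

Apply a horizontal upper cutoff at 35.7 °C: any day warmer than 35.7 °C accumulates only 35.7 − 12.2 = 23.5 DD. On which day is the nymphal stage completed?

day 5

Daily DD above 12.2 °C (capped at 23.5): 12.6, 0.0, 0.0, 23.5, 23.5, 7.3, 23.5, 23.5, 18.6, 23.5, 7.1.
Cumulative: 12.6, 12.6, 12.6, 36.1, 59.6, 66.9, 90.4, 113.9, 132.5, 156.0, 163.1.
The total first reaches 50 DD on day 5.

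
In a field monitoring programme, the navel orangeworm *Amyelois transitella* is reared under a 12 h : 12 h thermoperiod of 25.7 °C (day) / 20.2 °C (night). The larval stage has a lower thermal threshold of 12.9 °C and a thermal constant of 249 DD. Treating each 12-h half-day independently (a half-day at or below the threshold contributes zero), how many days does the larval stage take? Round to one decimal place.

24.8 days

Day half: max(0, 25.7 − 12.9) × 0.5 = 12.8 × 0.5 = 6.40 DD.
Night half: max(0, 20.2 − 12.9) × 0.5 = 7.3 × 0.5 = 3.65 DD.
Per 24 h: 10.05 DD/day.
Duration = 249 / 10.05 = 24.776 ≈ 24.8 days.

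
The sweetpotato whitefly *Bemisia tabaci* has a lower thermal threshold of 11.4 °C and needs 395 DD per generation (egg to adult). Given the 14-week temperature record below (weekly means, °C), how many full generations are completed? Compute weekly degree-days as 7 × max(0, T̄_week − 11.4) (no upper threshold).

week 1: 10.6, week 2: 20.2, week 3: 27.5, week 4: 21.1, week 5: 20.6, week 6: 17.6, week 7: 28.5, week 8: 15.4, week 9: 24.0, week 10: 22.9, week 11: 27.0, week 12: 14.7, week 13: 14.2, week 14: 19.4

2 generations

Weekly DD (7 × max(0, T̄ − 11.4)): 0.0, 61.6, 112.7, 67.9, 64.4, 43.4, 119.7, 28.0, 88.2, 80.5, 109.2, 23.1, 19.6, 56.0.
Season total = 874.3 DD.
Complete generations = ⌊874.3 / 395⌋ = 2.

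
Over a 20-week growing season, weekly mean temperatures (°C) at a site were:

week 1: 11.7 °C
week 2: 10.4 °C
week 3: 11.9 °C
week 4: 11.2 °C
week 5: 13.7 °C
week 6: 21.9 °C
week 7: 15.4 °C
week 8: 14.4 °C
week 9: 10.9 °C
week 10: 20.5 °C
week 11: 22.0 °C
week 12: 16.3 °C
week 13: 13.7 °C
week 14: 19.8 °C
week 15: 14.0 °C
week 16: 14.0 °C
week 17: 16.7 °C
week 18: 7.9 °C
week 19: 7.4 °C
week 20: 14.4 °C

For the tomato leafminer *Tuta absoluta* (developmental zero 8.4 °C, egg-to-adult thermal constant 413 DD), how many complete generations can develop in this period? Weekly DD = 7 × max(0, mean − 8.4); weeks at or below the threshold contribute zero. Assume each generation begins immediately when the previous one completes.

2 generations

Weekly DD (7 × max(0, T̄ − 8.4)): 23.1, 14.0, 24.5, 19.6, 37.1, 94.5, 49.0, 42.0, 17.5, 84.7, 95.2, 55.3, 37.1, 79.8, 39.2, 39.2, 58.1, 0.0, 0.0, 42.0.
Season total = 851.9 DD.
Complete generations = ⌊851.9 / 413⌋ = 2.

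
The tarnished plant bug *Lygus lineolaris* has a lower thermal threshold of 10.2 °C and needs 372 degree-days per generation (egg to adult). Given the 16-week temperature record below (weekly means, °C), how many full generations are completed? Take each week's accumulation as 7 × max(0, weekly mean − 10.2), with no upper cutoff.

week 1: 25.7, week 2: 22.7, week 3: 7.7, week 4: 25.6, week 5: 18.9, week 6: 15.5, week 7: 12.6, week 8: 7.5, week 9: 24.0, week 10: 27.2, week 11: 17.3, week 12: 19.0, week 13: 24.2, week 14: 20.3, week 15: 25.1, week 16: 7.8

Weekly DD (7 × max(0, T̄ − 10.2)): 108.5, 87.5, 0.0, 107.8, 60.9, 37.1, 16.8, 0.0, 96.6, 119.0, 49.7, 61.6, 98.0, 70.7, 104.3, 0.0.
Season total = 1018.5 DD.
Complete generations = ⌊1018.5 / 372⌋ = 2.

2 generations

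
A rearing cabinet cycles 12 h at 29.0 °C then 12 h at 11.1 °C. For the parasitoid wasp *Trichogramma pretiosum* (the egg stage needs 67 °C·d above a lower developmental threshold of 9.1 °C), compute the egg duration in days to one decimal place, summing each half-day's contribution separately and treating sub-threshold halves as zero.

6.1 days

Day half: max(0, 29.0 − 9.1) × 0.5 = 19.9 × 0.5 = 9.95 DD.
Night half: max(0, 11.1 − 9.1) × 0.5 = 2.0 × 0.5 = 1.00 DD.
Per 24 h: 10.95 DD/day.
Duration = 67 / 10.95 = 6.119 ≈ 6.1 days.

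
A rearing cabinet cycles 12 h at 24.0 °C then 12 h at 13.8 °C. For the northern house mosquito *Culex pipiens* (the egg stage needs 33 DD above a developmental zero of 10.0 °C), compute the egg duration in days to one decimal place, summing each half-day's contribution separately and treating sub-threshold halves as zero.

3.7 days

Day half: max(0, 24.0 − 10.0) × 0.5 = 14.0 × 0.5 = 7.00 DD.
Night half: max(0, 13.8 − 10.0) × 0.5 = 3.8 × 0.5 = 1.90 DD.
Per 24 h: 8.90 DD/day.
Duration = 33 / 8.90 = 3.708 ≈ 3.7 days.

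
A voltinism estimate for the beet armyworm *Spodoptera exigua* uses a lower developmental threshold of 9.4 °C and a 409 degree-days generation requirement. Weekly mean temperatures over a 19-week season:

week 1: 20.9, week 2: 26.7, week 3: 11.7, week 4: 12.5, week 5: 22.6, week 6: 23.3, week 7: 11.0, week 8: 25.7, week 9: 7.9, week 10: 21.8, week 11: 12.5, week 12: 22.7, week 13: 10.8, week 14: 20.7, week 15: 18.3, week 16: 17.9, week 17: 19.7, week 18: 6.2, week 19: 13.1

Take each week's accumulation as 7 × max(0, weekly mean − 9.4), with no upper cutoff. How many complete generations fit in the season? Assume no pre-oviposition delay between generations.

2 generations

Weekly DD (7 × max(0, T̄ − 9.4)): 80.5, 121.1, 16.1, 21.7, 92.4, 97.3, 11.2, 114.1, 0.0, 86.8, 21.7, 93.1, 9.8, 79.1, 62.3, 59.5, 72.1, 0.0, 25.9.
Season total = 1064.7 DD.
Complete generations = ⌊1064.7 / 409⌋ = 2.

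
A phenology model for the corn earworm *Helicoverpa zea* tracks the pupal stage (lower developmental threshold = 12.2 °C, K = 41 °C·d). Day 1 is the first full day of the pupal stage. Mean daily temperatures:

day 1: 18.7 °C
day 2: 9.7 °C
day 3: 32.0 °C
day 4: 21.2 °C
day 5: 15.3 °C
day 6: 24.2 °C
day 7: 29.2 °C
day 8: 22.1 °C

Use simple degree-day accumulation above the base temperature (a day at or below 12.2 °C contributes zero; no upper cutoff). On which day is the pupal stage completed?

Daily DD above 12.2 °C: 6.5, 0.0, 19.8, 9.0, 3.1, 12.0, 17.0, 9.9.
Cumulative: 6.5, 6.5, 26.3, 35.3, 38.4, 50.4, 67.4, 77.3.
The total first reaches 41 DD on day 6.

day 6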